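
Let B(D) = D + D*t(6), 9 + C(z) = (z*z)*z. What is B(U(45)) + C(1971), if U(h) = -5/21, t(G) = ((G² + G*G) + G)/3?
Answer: 53599151169/7 ≈ 7.6570e+9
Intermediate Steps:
C(z) = -9 + z³ (C(z) = -9 + (z*z)*z = -9 + z²*z = -9 + z³)
t(G) = G/3 + 2*G²/3 (t(G) = ((G² + G²) + G)*(⅓) = (2*G² + G)*(⅓) = (G + 2*G²)*(⅓) = G/3 + 2*G²/3)
U(h) = -5/21 (U(h) = -5*1/21 = -5/21)
B(D) = 27*D (B(D) = D + D*((⅓)*6*(1 + 2*6)) = D + D*((⅓)*6*(1 + 12)) = D + D*((⅓)*6*13) = D + D*26 = D + 26*D = 27*D)
B(U(45)) + C(1971) = 27*(-5/21) + (-9 + 1971³) = -45/7 + (-9 + 7657021611) = -45/7 + 7657021602 = 53599151169/7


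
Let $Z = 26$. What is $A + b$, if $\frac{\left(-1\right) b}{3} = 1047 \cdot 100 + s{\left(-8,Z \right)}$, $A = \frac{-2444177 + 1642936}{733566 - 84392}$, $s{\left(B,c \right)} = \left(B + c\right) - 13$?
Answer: $- \frac{203916092251}{649174} \approx -3.1412 \cdot 10^{5}$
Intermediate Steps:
$s{\left(B,c \right)} = -13 + B + c$
$A = - \frac{801241}{649174} \approx -1.2342$
$b = -314115$ ($b = - 3 \left(1047 \cdot 100 - -5\right) = - 3 \left(104700 + 5\right) = \left(-3\right) 104705 = -314115$)
$A + b = - \frac{801241}{649174} - 314115 = - \frac{203916092251}{649174}$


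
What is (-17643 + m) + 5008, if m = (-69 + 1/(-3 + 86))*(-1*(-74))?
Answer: -1472429/83 ≈ -17740.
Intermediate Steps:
m = -423724/83 (m = (-69 + 1/83)*74 = -5726/83*74 = -423724/83 ≈ -5105.1)
(-17643 + m) + 5008 = (-17643 - 423724/83) + 5008 = -1888093/83 + 5008 = -1472429/83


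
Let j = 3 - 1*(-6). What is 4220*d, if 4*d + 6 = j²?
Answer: 79125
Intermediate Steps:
j = 9 (j = 3 + 6 = 9)
d = 75/4 (d = -3/2 + (¼)*9² = -3/2 + (¼)*81 = -3/2 + 81/4 = 75/4 ≈ 18.750)
4220*d = 4220*(75/4) = 79125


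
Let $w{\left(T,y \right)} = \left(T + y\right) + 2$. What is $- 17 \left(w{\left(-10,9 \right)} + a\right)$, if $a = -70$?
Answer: $1173$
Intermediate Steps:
$w{\left(T,y \right)} = 2 + T + y$
$- 17 \left(w{\left(-10,9 \right)} + a\right) = - 17 \left(\left(2 - 10 + 9\right) - 70\right) = - 17 \left(1 - 70\right) = \left(-17\right) \left(-69\right) = 1173$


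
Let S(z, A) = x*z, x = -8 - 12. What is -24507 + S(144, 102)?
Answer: -27387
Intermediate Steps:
x = -20
S(z, A) = -20*z
-24507 + S(144, 102) = -24507 - 20*144 = -24507 - 2880 = -27387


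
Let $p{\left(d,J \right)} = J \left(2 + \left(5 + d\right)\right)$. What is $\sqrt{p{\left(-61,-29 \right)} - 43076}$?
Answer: $i \sqrt{41510} \approx 203.74 i$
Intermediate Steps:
$p{\left(d,J \right)} = J \left(7 + d\right)$
$\sqrt{p{\left(-61,-29 \right)} - 43076} = \sqrt{- 29 \left(7 - 61\right) - 43076} = \sqrt{\left(-29\right) \left(-54\right) - 43076} = \sqrt{1566 - 43076} = \sqrt{-41510} = i \sqrt{41510}$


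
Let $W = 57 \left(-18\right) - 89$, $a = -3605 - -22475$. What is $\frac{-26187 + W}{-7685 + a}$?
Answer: $- \frac{27302}{11185} \approx -2.4409$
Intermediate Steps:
$a = 18870$ ($a = -3605 + 22475 = 18870$)
$W = -1115$ ($W = -1026 - 89 = -1115$)
$\frac{-26187 + W}{-7685 + a} = \frac{-26187 - 1115}{-7685 + 18870} = - \frac{27302}{11185}$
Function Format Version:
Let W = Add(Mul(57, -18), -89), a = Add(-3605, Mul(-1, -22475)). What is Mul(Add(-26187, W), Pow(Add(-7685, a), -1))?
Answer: Rational(-27302, 11185) ≈ -2.4409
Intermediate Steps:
a = 18870 (a = Add(-3605, 22475) = 18870)
W = -1115 (W = Add(-1026, -89) = -1115)
Mul(Add(-26187, W), Pow(Add(-7685, a), -1)) = Mul(Add(-26187, -1115), Pow(Add(-7685, 18870), -1)) = Mul(-27302, Pow(11185, -1)) = Mul(-27302, Rational(1, 11185)) = Rational(-27302, 11185)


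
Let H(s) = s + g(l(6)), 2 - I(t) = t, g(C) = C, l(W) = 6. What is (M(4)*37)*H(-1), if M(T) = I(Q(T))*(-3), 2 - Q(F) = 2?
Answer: -1110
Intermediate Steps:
Q(F) = 0 (Q(F) = 2 - 1*2 = 2 - 2 = 0)
I(t) = 2 - t
M(T) = -6 (M(T) = (2 - 1*0)*(-3) = (2 + 0)*(-3) = 2*(-3) = -6)
H(s) = 6 + s (H(s) = s + 6 = 6 + s)
(M(4)*37)*H(-1) = (-6*37)*(6 - 1) = -222*5 = -1110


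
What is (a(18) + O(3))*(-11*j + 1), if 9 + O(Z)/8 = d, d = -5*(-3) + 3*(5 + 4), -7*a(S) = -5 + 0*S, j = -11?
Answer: 226066/7 ≈ 32295.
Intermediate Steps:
a(S) = 5/7 (a(S) = -(-5 + 0*S)/7 = -(-5 + 0)/7 = -⅐*(-5) = 5/7)
d = 42 (d = 15 + 3*9 = 15 + 27 = 42)
O(Z) = 264 (O(Z) = -72 + 8*42 = -72 + 336 = 264)
(a(18) + O(3))*(-11*j + 1) = (5/7 + 264)*(-11*(-11) + 1) = 1853*(121 + 1)/7 = (1853/7)*122 = 226066/7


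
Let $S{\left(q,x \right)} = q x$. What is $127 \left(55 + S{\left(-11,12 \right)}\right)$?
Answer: $-9779$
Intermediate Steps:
$127 \left(55 + S{\left(-11,12 \right)}\right) = 127 \left(55 - 132\right) = 127 \left(-77\right) = -9779$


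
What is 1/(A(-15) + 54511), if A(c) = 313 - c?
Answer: 1/54839 ≈ 1.8235e-5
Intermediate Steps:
1/(A(-15) + 54511) = 1/((313 - 1*(-15)) + 54511) = 1/((313 + 15) + 54511) = 1/(328 + 54511) = 1/54839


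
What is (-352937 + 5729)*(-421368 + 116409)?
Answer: 105884204472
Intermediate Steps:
(-352937 + 5729)*(-421368 + 116409) = -347208*(-304959) = 105884204472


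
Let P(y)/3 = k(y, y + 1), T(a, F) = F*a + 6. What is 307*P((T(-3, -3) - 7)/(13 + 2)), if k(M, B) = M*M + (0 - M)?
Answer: -17192/75 ≈ -229.23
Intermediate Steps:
k(M, B) = M² - M
T(a, F) = 6 + F*a
P(y) = 3*y*(-1 + y) (P(y) = 3*(y*(-1 + y)) = 3*y*(-1 + y))
307*P((T(-3, -3) - 7)/(13 + 2)) = 307*(3*(((6 - 3*(-3)) - 7)/(13 + 2))*(-1 + ((6 - 3*(-3)) - 7)/(13 + 2))) = 307*(3*(((6 + 9) - 7)/15)*(-1 + ((6 + 9) - 7)/15)) = 307*(3*((15 - 7)*(1/15))*(-1 + (15 - 7)*(1/15))) = 307*(3*(8*(1/15))*(-1 + 8*(1/15))) = 307*(3*(8/15)*(-1 + 8/15)) = 307*(3*(8/15)*(-7/15)) = 307*(-56/75) = -17192/75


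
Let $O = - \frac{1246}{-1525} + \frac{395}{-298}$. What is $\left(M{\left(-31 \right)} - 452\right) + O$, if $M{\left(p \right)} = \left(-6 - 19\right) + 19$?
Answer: $- \frac{208369167}{454450} \approx -458.51$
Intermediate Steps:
$M{\left(p \right)} = -6$ ($M{\left(p \right)} = -25 + 19 = -6$)
$O = - \frac{231067}{454450}$ ($O = \left(-1246\right) \left(- \frac{1}{1525}\right) + 395 \left(- \frac{1}{298}\right) = \frac{1246}{1525} - \frac{395}{298} = - \frac{231067}{454450} \approx -0.50845$)
$\left(M{\left(-31 \right)} - 452\right) + O = \left(-6 - 452\right) - \frac{231067}{454450} = -458 - \frac{231067}{454450} = - \frac{208369167}{454450}$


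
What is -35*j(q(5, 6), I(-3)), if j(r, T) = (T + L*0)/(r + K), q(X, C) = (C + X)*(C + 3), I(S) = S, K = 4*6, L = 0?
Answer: 35/41 ≈ 0.85366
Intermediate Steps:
K = 24
q(X, C) = (3 + C)*(C + X) (q(X, C) = (C + X)*(3 + C) = (3 + C)*(C + X))
j(r, T) = T/(24 + r) (j(r, T) = (T + 0*0)/(r + 24) = (T + 0)/(24 + r) = T/(24 + r))
-35*j(q(5, 6), I(-3)) = -(-105)/(24 + (6² + 3*6 + 3*5 + 6*5)) = -(-105)/(24 + (36 + 18 + 15 + 30)) = -(-105)/(24 + 99) = -(-105)/123 = -35*(-1/41) = 35/41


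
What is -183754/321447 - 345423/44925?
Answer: -39763445177/4813668825 ≈ -8.2605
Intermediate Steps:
-183754/321447 - 345423/44925 = -183754*1/321447 - 345423*1/44925 = -183754/321447 - 115141/14975 = -39763445177/4813668825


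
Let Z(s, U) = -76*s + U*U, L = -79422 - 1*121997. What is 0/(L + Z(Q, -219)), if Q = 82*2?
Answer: 0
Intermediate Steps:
L = -201419 (L = -79422 - 121997 = -201419)
Q = 164
Z(s, U) = U**2 - 76*s (Z(s, U) = -76*s + U**2 = U**2 - 76*s)
0/(L + Z(Q, -219)) = 0/(-201419 + ((-219)**2 - 76*164)) = 0/(-201419 + (47961 - 12464)) = 0/(-201419 + 35497) = 0/(-165922) = 0*(-1/165922) = 0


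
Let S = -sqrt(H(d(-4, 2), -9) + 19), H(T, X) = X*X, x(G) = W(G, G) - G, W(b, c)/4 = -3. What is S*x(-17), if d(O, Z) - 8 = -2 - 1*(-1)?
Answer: -50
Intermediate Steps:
W(b, c) = -12 (W(b, c) = 4*(-3) = -12)
x(G) = -12 - G
d(O, Z) = 7 (d(O, Z) = 8 + (-2 - 1*(-1)) = 8 + (-2 + 1) = 8 - 1 = 7)
H(T, X) = X**2
S = -10 (S = -sqrt((-9)**2 + 19) = -sqrt(81 + 19) = -sqrt(100) = -1*10 = -10)
S*x(-17) = -10*(-12 - 1*(-17)) = -10*(-12 + 17) = -10*5 = -50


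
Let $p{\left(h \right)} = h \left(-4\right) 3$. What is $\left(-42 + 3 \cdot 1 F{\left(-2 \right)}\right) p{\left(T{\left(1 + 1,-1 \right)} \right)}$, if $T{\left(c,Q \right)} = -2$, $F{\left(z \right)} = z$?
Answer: $-1152$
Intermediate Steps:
$p{\left(h \right)} = - 12 h$ ($p{\left(h \right)} = - 4 h 3 = - 12 h$)
$\left(-42 + 3 \cdot 1 F{\left(-2 \right)}\right) p{\left(T{\left(1 + 1,-1 \right)} \right)} = \left(-42 + 3 \cdot 1 \left(-2\right)\right) \left(\left(-12\right) \left(-2\right)\right) = \left(-42 + 3 \left(-2\right)\right) 24 = \left(-42 - 6\right) 24 = \left(-48\right) 24 = -1152$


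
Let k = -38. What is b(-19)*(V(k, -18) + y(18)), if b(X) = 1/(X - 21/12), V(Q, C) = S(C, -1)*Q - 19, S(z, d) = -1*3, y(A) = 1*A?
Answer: -452/83 ≈ -5.4458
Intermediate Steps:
y(A) = A
S(z, d) = -3
V(Q, C) = -19 - 3*Q (V(Q, C) = -3*Q - 19 = -19 - 3*Q)
b(X) = 1/(-7/4 + X) (b(X) = 1/(X - 21*1/12) = 1/(X - 7/4) = 1/(-7/4 + X))
b(-19)*(V(k, -18) + y(18)) = (4/(-7 + 4*(-19)))*((-19 - 3*(-38)) + 18) = (4/(-7 - 76))*((-19 + 114) + 18) = (4/(-83))*(95 + 18) = (4*(-1/83))*113 = -4/83*113 = -452/83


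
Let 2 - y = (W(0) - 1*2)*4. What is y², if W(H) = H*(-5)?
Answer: 100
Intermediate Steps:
W(H) = -5*H
y = 10 (y = 2 - (-5*0 - 1*2)*4 = 2 - (0 - 2)*4 = 2 - (-2)*4 = 2 - 1*(-8) = 2 + 8 = 10)
y² = 10² = 100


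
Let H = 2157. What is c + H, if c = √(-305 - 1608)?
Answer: 2157 + I*√1913 ≈ 2157.0 + 43.738*I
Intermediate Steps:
c = I*√1913 (c = √(-1913) = I*√1913 ≈ 43.738*I)
c + H = I*√1913 + 2157 = 2157 + I*√1913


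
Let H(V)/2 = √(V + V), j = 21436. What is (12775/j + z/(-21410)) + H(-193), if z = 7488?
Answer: 56499991/229472380 + 2*I*√386 ≈ 0.24622 + 39.294*I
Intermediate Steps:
H(V) = 2*√2*√V (H(V) = 2*√(V + V) = 2*√(2*V) = 2*(√2*√V) = 2*√2*√V)
(12775/j + z/(-21410)) + H(-193) = (12775/21436 + 7488/(-21410)) + 2*√2*√(-193) = (12775*(1/21436) + 7488*(-1/21410)) + 2*√2*(I*√193) = (12775/21436 - 3744/10705) + 2*I*√386 = 56499991/229472380 + 2*I*√386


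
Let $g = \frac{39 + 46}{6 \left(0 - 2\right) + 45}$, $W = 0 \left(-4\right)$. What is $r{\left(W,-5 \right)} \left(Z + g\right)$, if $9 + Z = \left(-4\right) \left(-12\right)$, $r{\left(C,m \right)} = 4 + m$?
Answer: $- \frac{1372}{33} \approx -41.576$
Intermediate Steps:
$W = 0$
$g = \frac{85}{33}$ ($g = \frac{85}{6 \left(-2\right) + 45} = \frac{85}{-12 + 45} = \frac{85}{33} \approx 2.5758$)
$Z = 39$ ($Z = -9 - -48 = -9 + 48 = 39$)
$r{\left(W,-5 \right)} \left(Z + g\right) = \left(4 - 5\right) \left(39 + \frac{85}{33}\right) = \left(-1\right) \frac{1372}{33} = - \frac{1372}{33}$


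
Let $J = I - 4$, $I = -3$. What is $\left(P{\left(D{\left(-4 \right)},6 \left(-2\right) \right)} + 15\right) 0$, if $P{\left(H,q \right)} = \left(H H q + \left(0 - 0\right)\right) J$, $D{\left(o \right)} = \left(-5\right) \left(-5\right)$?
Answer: $0$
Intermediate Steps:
$J = -7$ ($J = -3 - 4 = -7$)
$D{\left(o \right)} = 25$
$P{\left(H,q \right)} = - 7 q H^{2}$ ($P{\left(H,q \right)} = \left(H H q + \left(0 - 0\right)\right) \left(-7\right) = \left(H^{2} q + \left(0 + 0\right)\right) \left(-7\right) = \left(q H^{2} + 0\right) \left(-7\right) = q H^{2} \left(-7\right) = - 7 q H^{2}$)
$\left(P{\left(D{\left(-4 \right)},6 \left(-2\right) \right)} + 15\right) 0 = \left(- 7 \cdot 6 \left(-2\right) 25^{2} + 15\right) 0 = \left(\left(-7\right) \left(-12\right) 625 + 15\right) 0 = \left(52500 + 15\right) 0 = 52515 \cdot 0 = 0$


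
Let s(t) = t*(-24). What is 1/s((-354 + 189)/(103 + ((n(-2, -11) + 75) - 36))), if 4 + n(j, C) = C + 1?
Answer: 16/495 ≈ 0.032323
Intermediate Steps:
n(j, C) = -3 + C (n(j, C) = -4 + (C + 1) = -4 + (1 + C) = -3 + C)
s(t) = -24*t
1/s((-354 + 189)/(103 + ((n(-2, -11) + 75) - 36))) = 1/(-24*(-354 + 189)/(103 + (((-3 - 11) + 75) - 36))) = 1/(-(-3960)/(103 + ((-14 + 75) - 36))) = 1/(-(-3960)/(103 + (61 - 36))) = 1/(-(-3960)/(103 + 25)) = 1/(-(-3960)/128) = 1/(-24*(-165/128)) = 1/(495/16) = 16/495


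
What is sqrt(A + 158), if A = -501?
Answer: 7*I*sqrt(7) ≈ 18.52*I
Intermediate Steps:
sqrt(A + 158) = sqrt(-501 + 158) = sqrt(-343) = 7*I*sqrt(7)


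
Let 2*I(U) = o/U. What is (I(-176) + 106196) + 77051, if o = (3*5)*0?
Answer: 183247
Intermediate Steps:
o = 0 (o = 15*0 = 0)
I(U) = 0 (I(U) = (0/U)/2 = (1/2)*0 = 0)
(I(-176) + 106196) + 77051 = (0 + 106196) + 77051 = 106196 + 77051 = 183247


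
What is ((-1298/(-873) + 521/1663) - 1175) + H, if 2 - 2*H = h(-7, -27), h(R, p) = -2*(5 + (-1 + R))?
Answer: -1706154016/1451799 ≈ -1175.2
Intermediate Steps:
h(R, p) = -8 - 2*R (h(R, p) = -2*(4 + R) = -8 - 2*R)
H = -2 (H = 1 - (-8 - 2*(-7))/2 = 1 - (-8 + 14)/2 = 1 - ½*6 = 1 - 3 = -2)
((-1298/(-873) + 521/1663) - 1175) + H = ((-1298/(-873) + 521/1663) - 1175) - 2 = ((-1298*(-1/873) + 521*(1/1663)) - 1175) - 2 = ((1298/873 + 521/1663) - 1175) - 2 = (2613407/1451799 - 1175) - 2 = -1703250418/1451799 - 2 = -1706154016/1451799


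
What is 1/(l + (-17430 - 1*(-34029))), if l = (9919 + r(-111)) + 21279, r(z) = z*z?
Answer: 1/60118 ≈ 1.6634e-5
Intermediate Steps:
r(z) = z²
l = 43519 (l = (9919 + (-111)²) + 21279 = (9919 + 12321) + 21279 = 22240 + 21279 = 43519)
1/(l + (-17430 - 1*(-34029))) = 1/(43519 + (-17430 - 1*(-34029))) = 1/(43519 + (-17430 + 34029)) = 1/(43519 + 16599) = 1/60118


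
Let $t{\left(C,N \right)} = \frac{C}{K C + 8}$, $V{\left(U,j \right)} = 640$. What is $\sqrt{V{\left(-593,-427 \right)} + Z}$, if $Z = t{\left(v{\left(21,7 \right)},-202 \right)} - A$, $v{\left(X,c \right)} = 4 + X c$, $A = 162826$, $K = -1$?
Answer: $\frac{i \sqrt{3316563107}}{143} \approx 402.72 i$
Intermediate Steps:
$t{\left(C,N \right)} = \frac{C}{8 - C}$ ($t{\left(C,N \right)} = \frac{C}{- C + 8} = \frac{C}{8 - C}$)
$Z = - \frac{23284269}{143}$ ($Z = \frac{4 + 21 \cdot 7}{8 - \left(4 + 21 \cdot 7\right)} - 162826 = \frac{4 + 147}{8 - \left(4 + 147\right)} - 162826 = \frac{151}{8 - 151} - 162826 = \frac{151}{-143} - 162826 = 151 \left(- \frac{1}{143}\right) - 162826 = - \frac{151}{143} - 162826 = - \frac{23284269}{143} \approx -1.6283 \cdot 10^{5}$)
$\sqrt{V{\left(-593,-427 \right)} + Z} = \sqrt{640 - \frac{23284269}{143}} = \sqrt{- \frac{23192749}{143}} = \frac{i \sqrt{3316563107}}{143}$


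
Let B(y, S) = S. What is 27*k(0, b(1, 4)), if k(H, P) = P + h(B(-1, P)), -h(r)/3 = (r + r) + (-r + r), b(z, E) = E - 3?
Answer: -135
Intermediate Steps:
b(z, E) = -3 + E
h(r) = -6*r (h(r) = -3*((r + r) + (-r + r)) = -3*(2*r + 0) = -6*r)
k(H, P) = -5*P (k(H, P) = P - 6*P = -5*P)
27*k(0, b(1, 4)) = 27*(-5*(-3 + 4)) = 27*(-5*1) = 27*(-5) = -135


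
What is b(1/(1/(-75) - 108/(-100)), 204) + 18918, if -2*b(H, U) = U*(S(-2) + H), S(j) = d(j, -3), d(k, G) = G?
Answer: 153027/8 ≈ 19128.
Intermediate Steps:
S(j) = -3
b(H, U) = -U*(-3 + H)/2
b(1/(1/(-75) - 108/(-100)), 204) + 18918 = (½)*204*(3 - 1/(1/(-75) - 108/(-100))) + 18918 = (½)*204*(3 - 1/(1*(-1/75) - 108*(-1/100))) + 18918 = (½)*204*(3 - 1/(-1/75 + 27/25)) + 18918 = (½)*204*(3 - 1/16/15) + 18918 = (½)*204*(3 - 1*15/16) + 18918 = (½)*204*(3 - 15/16) + 18918 = (½)*204*(33/16) + 18918 = 1683/8 + 18918 = 153027/8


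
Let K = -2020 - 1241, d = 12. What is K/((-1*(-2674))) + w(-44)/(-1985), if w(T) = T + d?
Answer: -6387517/5307890 ≈ -1.2034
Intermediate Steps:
w(T) = 12 + T (w(T) = T + 12 = 12 + T)
K = -3261
K/((-1*(-2674))) + w(-44)/(-1985) = -3261/((-1*(-2674))) + (12 - 44)/(-1985) = -3261/2674 - 32*(-1/1985) = -3261*1/2674 + 32/1985 = -3261/2674 + 32/1985 = -6387517/5307890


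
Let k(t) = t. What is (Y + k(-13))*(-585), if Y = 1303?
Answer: -754650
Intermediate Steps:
(Y + k(-13))*(-585) = (1303 - 13)*(-585) = 1290*(-585) = -754650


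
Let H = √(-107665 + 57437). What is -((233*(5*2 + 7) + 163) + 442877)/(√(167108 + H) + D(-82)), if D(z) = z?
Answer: 447001/(82 - √2*√(83554 + I*√12557)) ≈ -1367.9 + 1.1474*I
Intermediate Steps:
H = 2*I*√12557 (H = √(-50228) = 2*I*√12557 ≈ 224.12*I)
-((233*(5*2 + 7) + 163) + 442877)/(√(167108 + H) + D(-82)) = -((233*(5*2 + 7) + 163) + 442877)/(√(167108 + 2*I*√12557) - 82) = -((233*(10 + 7) + 163) + 442877)/(-82 + √(167108 + 2*I*√12557)) = -((233*17 + 163) + 442877)/(-82 + √(167108 + 2*I*√12557)) = -((3961 + 163) + 442877)/(-82 + √(167108 + 2*I*√12557)) = -(4124 + 442877)/(-82 + √(167108 + 2*I*√12557)) = -447001/(-82 + √(167108 + 2*I*√12557))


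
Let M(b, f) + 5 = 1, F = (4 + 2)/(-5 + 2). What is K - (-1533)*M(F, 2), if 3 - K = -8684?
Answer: 2555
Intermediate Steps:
F = -2 (F = 6/(-3) = 6*(-⅓) = -2)
K = 8687 (K = 3 - 1*(-8684) = 3 + 8684 = 8687)
M(b, f) = -4 (M(b, f) = -5 + 1 = -4)
K - (-1533)*M(F, 2) = 8687 - (-1533)*(-4) = 8687 - 1*6132 = 8687 - 6132 = 2555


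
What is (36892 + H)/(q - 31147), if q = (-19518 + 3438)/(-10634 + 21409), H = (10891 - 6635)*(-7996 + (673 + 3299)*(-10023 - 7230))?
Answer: 628598545549900/67125001 ≈ 9.3646e+6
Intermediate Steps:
H = -291693097472 (H = 4256*(-7996 + 3972*(-17253)) = 4256*(-7996 - 68528916) = 4256*(-68536912) = -291693097472)
q = -3216/2155 (q = -16080/10775 = -16080*1/10775 = -3216/2155 ≈ -1.4923)
(36892 + H)/(q - 31147) = (36892 - 291693097472)/(-3216/2155 - 31147) = -291693060580/(-67125001/2155) = -291693060580*(-2155/67125001) = 628598545549900/67125001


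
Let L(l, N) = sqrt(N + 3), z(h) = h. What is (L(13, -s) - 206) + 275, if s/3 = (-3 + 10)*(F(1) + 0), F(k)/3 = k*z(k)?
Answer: 69 + 2*I*sqrt(15) ≈ 69.0 + 7.746*I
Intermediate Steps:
F(k) = 3*k**2 (F(k) = 3*(k*k) = 3*k**2)
s = 63 (s = 3*((-3 + 10)*(3*1**2 + 0)) = 3*(7*(3*1 + 0)) = 3*(7*(3 + 0)) = 3*(7*3) = 3*21 = 63)
L(l, N) = sqrt(3 + N)
(L(13, -s) - 206) + 275 = (sqrt(3 - 1*63) - 206) + 275 = (sqrt(3 - 63) - 206) + 275 = (sqrt(-60) - 206) + 275 = (2*I*sqrt(15) - 206) + 275 = (-206 + 2*I*sqrt(15)) + 275 = 69 + 2*I*sqrt(15)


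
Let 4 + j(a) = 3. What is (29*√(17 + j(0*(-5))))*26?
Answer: 3016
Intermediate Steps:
j(a) = -1 (j(a) = -4 + 3 = -1)
(29*√(17 + j(0*(-5))))*26 = (29*√(17 - 1))*26 = (29*√16)*26 = (29*4)*26 = 116*26 = 3016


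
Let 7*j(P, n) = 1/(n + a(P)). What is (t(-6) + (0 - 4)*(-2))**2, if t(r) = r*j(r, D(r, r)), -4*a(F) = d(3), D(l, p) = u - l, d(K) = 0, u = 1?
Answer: 148996/2401 ≈ 62.056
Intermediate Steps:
D(l, p) = 1 - l
a(F) = 0 (a(F) = -1/4*0 = 0)
j(P, n) = 1/(7*n) (j(P, n) = 1/(7*(n + 0)) = 1/(7*n))
t(r) = r/(7*(1 - r)) (t(r) = r*(1/(7*(1 - r))) = r/(7*(1 - r)))
(t(-6) + (0 - 4)*(-2))**2 = (-1*(-6)/(-7 + 7*(-6)) + (0 - 4)*(-2))**2 = (-1*(-6)/(-7 - 42) - 4*(-2))**2 = (-1*(-6)/(-49) + 8)**2 = (-1*(-6)*(-1/49) + 8)**2 = (-6/49 + 8)**2 = (386/49)**2 = 148996/2401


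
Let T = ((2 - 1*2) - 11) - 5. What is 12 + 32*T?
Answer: -500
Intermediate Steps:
T = -16 (T = ((2 - 2) - 11) - 5 = (0 - 11) - 5 = -11 - 5 = -16)
12 + 32*T = 12 + 32*(-16) = 12 - 512 = -500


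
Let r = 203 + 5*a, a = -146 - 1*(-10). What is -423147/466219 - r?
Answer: 221963316/466219 ≈ 476.09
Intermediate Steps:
a = -136 (a = -146 + 10 = -136)
r = -477 (r = 203 + 5*(-136) = 203 - 680 = -477)
-423147/466219 - r = -423147/466219 - 1*(-477) = -423147*1/466219 + 477 = -423147/466219 + 477 = 221963316/466219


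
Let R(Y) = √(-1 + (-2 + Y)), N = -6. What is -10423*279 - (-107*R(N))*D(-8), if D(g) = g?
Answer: -2908017 - 2568*I ≈ -2.908e+6 - 2568.0*I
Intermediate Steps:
R(Y) = √(-3 + Y)
-10423*279 - (-107*R(N))*D(-8) = -10423*279 - (-107*√(-3 - 6))*(-8) = -2908017 - (-321*I)*(-8) = -2908017 - 2568*I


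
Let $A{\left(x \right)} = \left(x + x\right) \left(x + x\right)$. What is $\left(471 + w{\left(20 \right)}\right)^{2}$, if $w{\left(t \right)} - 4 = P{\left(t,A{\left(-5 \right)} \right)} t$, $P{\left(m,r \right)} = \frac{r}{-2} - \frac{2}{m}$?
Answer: $277729$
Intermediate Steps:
$A{\left(x \right)} = 4 x^{2}$ ($A{\left(x \right)} = 2 x 2 x = 4 x^{2}$)
$P{\left(m,r \right)} = - \frac{2}{m} - \frac{r}{2}$ ($P{\left(m,r \right)} = r \left(- \frac{1}{2}\right) - \frac{2}{m} = - \frac{r}{2} - \frac{2}{m} = - \frac{2}{m} - \frac{r}{2}$)
$w{\left(t \right)} = 4 + t \left(-50 - \frac{2}{t}\right)$ ($w{\left(t \right)} = 4 + \left(- \frac{2}{t} - \frac{4 \left(-5\right)^{2}}{2}\right) t = 4 + \left(- \frac{2}{t} - \frac{4 \cdot 25}{2}\right) t = 4 + \left(- \frac{2}{t} - 50\right) t = 4 + \left(-50 - \frac{2}{t}\right) t = 4 + t \left(-50 - \frac{2}{t}\right)$)
$\left(471 + w{\left(20 \right)}\right)^{2} = \left(471 + \left(2 - 1000\right)\right)^{2} = \left(471 - 998\right)^{2} = \left(-527\right)^{2} = 277729$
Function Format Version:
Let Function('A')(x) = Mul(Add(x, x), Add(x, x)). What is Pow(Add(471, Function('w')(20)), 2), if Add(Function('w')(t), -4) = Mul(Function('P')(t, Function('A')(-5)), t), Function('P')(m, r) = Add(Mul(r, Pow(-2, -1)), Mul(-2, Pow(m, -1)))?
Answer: 277729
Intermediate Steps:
Function('A')(x) = Mul(4, Pow(x, 2)) (Function('A')(x) = Mul(Mul(2, x), Mul(2, x)) = Mul(4, Pow(x, 2)))
Function('P')(m, r) = Add(Mul(-2, Pow(m, -1)), Mul(Rational(-1, 2), r)) (Function('P')(m, r) = Add(Mul(r, Rational(-1, 2)), Mul(-2, Pow(m, -1))) = Add(Mul(Rational(-1, 2), r), Mul(-2, Pow(m, -1))) = Add(Mul(-2, Pow(m, -1)), Mul(Rational(-1, 2), r)))
Function('w')(t) = Add(4, Mul(t, Add(-50, Mul(-2, Pow(t, -1))))) (Function('w')(t) = Add(4, Mul(Add(Mul(-2, Pow(t, -1)), Mul(Rational(-1, 2), Mul(4, Pow(-5, 2)))), t)) = Add(4, Mul(Add(Mul(-2, Pow(t, -1)), Mul(Rational(-1, 2), Mul(4, 25))), t)) = Add(4, Mul(Add(Mul(-2, Pow(t, -1)), Mul(Rational(-1, 2), 100)), t)) = Add(4, Mul(Add(Mul(-2, Pow(t, -1)), -50), t)) = Add(4, Mul(Add(-50, Mul(-2, Pow(t, -1))), t)) = Add(4, Mul(t, Add(-50, Mul(-2, Pow(t, -1))))))
Pow(Add(471, Function('w')(20)), 2) = Pow(Add(471, Add(2, Mul(-50, 20))), 2) = Pow(Add(471, Add(2, -1000)), 2) = Pow(Add(471, -998), 2) = Pow(-527, 2) = 277729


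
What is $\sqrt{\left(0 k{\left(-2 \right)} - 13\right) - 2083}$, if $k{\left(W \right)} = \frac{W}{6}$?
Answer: $4 i \sqrt{131} \approx 45.782 i$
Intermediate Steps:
$k{\left(W \right)} = \frac{W}{6}$ ($k{\left(W \right)} = W \frac{1}{6} = \frac{W}{6}$)
$\sqrt{\left(0 k{\left(-2 \right)} - 13\right) - 2083} = \sqrt{\left(0 \cdot \frac{1}{6} \left(-2\right) - 13\right) - 2083} = \sqrt{\left(0 \left(- \frac{1}{3}\right) - 13\right) - 2083} = \sqrt{\left(0 - 13\right) - 2083} = \sqrt{-13 - 2083} = \sqrt{-2096} = 4 i \sqrt{131}$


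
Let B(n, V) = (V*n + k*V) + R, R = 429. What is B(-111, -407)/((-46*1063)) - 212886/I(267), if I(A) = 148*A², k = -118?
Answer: -27730543987/14330879146 ≈ -1.9350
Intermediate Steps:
B(n, V) = 429 - 118*V + V*n (B(n, V) = (V*n - 118*V) + 429 = (-118*V + V*n) + 429 = 429 - 118*V + V*n)
B(-111, -407)/((-46*1063)) - 212886/I(267) = (429 - 118*(-407) - 407*(-111))/((-46*1063)) - 212886/(148*267²) = (429 + 48026 + 45177)/(-48898) - 212886/(148*71289) = 93632*(-1/48898) - 212886/10550772 = -46816/24449 - 212886*1/10550772 = -46816/24449 - 11827/586154 = -27730543987/14330879146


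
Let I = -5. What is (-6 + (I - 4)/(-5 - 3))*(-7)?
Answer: 273/8 ≈ 34.125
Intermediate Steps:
(-6 + (I - 4)/(-5 - 3))*(-7) = (-6 + (-5 - 4)/(-5 - 3))*(-7) = (-6 - 9/(-8))*(-7) = (-6 - 9*(-⅛))*(-7) = (-6 + 9/8)*(-7) = -39/8*(-7) = 273/8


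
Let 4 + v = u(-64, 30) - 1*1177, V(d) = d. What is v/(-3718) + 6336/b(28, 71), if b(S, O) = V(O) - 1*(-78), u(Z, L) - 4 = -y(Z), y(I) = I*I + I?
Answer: 24333389/553982 ≈ 43.924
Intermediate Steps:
y(I) = I + I**2 (y(I) = I**2 + I = I + I**2)
u(Z, L) = 4 - Z*(1 + Z)
b(S, O) = 78 + O (b(S, O) = O - 1*(-78) = O + 78 = 78 + O)
v = -5209 (v = -4 + ((4 - 1*(-64)*(1 - 64)) - 1*1177) = -4 + ((4 - 1*(-64)*(-63)) - 1177) = -4 + ((4 - 4032) - 1177) = -4 + (-4028 - 1177) = -4 - 5205 = -5209)
v/(-3718) + 6336/b(28, 71) = -5209/(-3718) + 6336/(78 + 71) = -5209*(-1/3718) + 6336/149 = 5209/3718 + 6336*(1/149) = 5209/3718 + 6336/149 = 24333389/553982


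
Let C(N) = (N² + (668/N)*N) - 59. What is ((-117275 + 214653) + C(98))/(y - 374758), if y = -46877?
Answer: -107591/421635 ≈ -0.25518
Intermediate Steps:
C(N) = 609 + N² (C(N) = (N² + 668) - 59 = (668 + N²) - 59 = 609 + N²)
((-117275 + 214653) + C(98))/(y - 374758) = ((-117275 + 214653) + (609 + 98²))/(-46877 - 374758) = (97378 + (609 + 9604))/(-421635) = (97378 + 10213)*(-1/421635) = 107591*(-1/421635) = -107591/421635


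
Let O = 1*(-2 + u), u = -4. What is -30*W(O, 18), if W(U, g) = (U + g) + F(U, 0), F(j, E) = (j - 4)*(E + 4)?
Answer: 840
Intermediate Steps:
F(j, E) = (-4 + j)*(4 + E)
O = -6 (O = 1*(-2 - 4) = 1*(-6) = -6)
W(U, g) = -16 + g + 5*U (W(U, g) = (U + g) + (-16 - 4*0 + 4*U + 0*U) = (U + g) + (-16 + 0 + 4*U + 0) = (U + g) + (-16 + 4*U) = -16 + g + 5*U)
-30*W(O, 18) = -30*(-16 + 18 + 5*(-6)) = -30*(-16 + 18 - 30) = -30*(-28) = 840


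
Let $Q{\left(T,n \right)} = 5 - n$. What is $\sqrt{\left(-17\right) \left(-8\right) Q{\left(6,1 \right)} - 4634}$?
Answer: $i \sqrt{4090} \approx 63.953 i$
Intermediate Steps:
$\sqrt{\left(-17\right) \left(-8\right) Q{\left(6,1 \right)} - 4634} = \sqrt{\left(-17\right) \left(-8\right) \left(5 - 1\right) - 4634} = \sqrt{136 \left(5 - 1\right) - 4634} = \sqrt{136 \cdot 4 - 4634} = \sqrt{544 - 4634} = \sqrt{-4090} = i \sqrt{4090}$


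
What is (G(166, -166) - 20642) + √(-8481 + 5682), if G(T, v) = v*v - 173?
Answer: 6741 + 3*I*√311 ≈ 6741.0 + 52.906*I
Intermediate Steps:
G(T, v) = -173 + v² (G(T, v) = v² - 173 = -173 + v²)
(G(166, -166) - 20642) + √(-8481 + 5682) = ((-173 + (-166)²) - 20642) + √(-8481 + 5682) = ((-173 + 27556) - 20642) + √(-2799) = (27383 - 20642) + 3*I*√311 = 6741 + 3*I*√311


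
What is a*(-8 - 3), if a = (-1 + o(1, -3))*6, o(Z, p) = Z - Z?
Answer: 66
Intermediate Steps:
o(Z, p) = 0
a = -6 (a = (-1 + 0)*6 = -1*6 = -6)
a*(-8 - 3) = -6*(-8 - 3) = -6*(-11) = 66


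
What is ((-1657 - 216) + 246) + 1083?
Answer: -544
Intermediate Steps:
((-1657 - 216) + 246) + 1083 = (-1873 + 246) + 1083 = -1627 + 1083 = -544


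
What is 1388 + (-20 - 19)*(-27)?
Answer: 2441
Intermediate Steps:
1388 + (-20 - 19)*(-27) = 1388 - 39*(-27) = 1388 + 1053 = 2441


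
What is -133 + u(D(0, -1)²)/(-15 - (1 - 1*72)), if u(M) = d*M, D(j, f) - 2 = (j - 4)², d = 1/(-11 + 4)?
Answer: -13115/98 ≈ -133.83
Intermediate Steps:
d = -⅐ (d = 1/(-7) = -⅐ ≈ -0.14286)
D(j, f) = 2 + (-4 + j)² (D(j, f) = 2 + (j - 4)² = 2 + (-4 + j)²)
u(M) = -M/7
-133 + u(D(0, -1)²)/(-15 - (1 - 1*72)) = -133 + (-(2 + (-4 + 0)²)²/7)/(-15 - (1 - 1*72)) = -133 + (-(2 + (-4)²)²/7)/(-15 - (1 - 72)) = -133 + (-(2 + 16)²/7)/(-15 - 1*(-71)) = -133 + (-⅐*18²)/(-15 + 71) = -133 - ⅐*324/56 = -133 - 324/7*1/56 = -133 - 81/98 = -13115/98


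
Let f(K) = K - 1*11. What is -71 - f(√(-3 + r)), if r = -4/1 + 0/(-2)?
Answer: -60 - I*√7 ≈ -60.0 - 2.6458*I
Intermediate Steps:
r = -4 (r = -4*1 + 0*(-½) = -4 + 0 = -4)
f(K) = -11 + K (f(K) = K - 11 = -11 + K)
-71 - f(√(-3 + r)) = -71 - (-11 + √(-3 - 4)) = -71 - (-11 + √(-7)) = -71 - (-11 + I*√7) = -71 + (11 - I*√7) = -60 - I*√7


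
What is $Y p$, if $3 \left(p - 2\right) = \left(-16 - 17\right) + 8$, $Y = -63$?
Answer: $399$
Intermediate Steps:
$p = - \frac{19}{3}$ ($p = 2 + \frac{\left(-16 - 17\right) + 8}{3} = 2 + \frac{-33 + 8}{3} = 2 + \frac{1}{3} \left(-25\right) = 2 - \frac{25}{3} = - \frac{19}{3} \approx -6.3333$)
$Y p = \left(-63\right) \left(- \frac{19}{3}\right) = 399$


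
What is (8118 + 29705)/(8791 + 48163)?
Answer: 37823/56954 ≈ 0.66410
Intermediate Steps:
(8118 + 29705)/(8791 + 48163) = 37823/56954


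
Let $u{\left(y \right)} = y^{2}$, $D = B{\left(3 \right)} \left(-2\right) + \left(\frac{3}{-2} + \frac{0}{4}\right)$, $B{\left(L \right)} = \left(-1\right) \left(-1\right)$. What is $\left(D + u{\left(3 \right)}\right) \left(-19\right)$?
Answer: $- \frac{209}{2} \approx -104.5$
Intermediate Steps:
$B{\left(L \right)} = 1$
$D = - \frac{7}{2}$ ($D = 1 \left(-2\right) + \left(\frac{3}{-2} + \frac{0}{4}\right) = -2 + \left(3 \left(- \frac{1}{2}\right) + 0 \cdot \frac{1}{4}\right) = -2 + \left(- \frac{3}{2} + 0\right) = -2 - \frac{3}{2} = - \frac{7}{2} \approx -3.5$)
$\left(D + u{\left(3 \right)}\right) \left(-19\right) = \left(- \frac{7}{2} + 3^{2}\right) \left(-19\right) = \left(- \frac{7}{2} + 9\right) \left(-19\right) = \frac{11}{2} \left(-19\right) = - \frac{209}{2}$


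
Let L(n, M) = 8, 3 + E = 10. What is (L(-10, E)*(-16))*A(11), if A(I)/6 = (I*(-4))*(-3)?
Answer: -101376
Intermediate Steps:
E = 7 (E = -3 + 10 = 7)
A(I) = 72*I (A(I) = 6*((I*(-4))*(-3)) = 6*(-4*I*(-3)) = 6*(12*I) = 72*I)
(L(-10, E)*(-16))*A(11) = (8*(-16))*(72*11) = -128*792 = -101376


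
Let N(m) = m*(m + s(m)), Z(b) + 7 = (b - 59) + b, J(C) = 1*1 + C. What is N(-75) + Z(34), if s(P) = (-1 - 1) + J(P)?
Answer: 11327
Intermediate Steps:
J(C) = 1 + C
s(P) = -1 + P (s(P) = (-1 - 1) + (1 + P) = -2 + (1 + P) = -1 + P)
Z(b) = -66 + 2*b (Z(b) = -7 + ((b - 59) + b) = -7 + ((-59 + b) + b) = -7 + (-59 + 2*b) = -66 + 2*b)
N(m) = m*(-1 + 2*m) (N(m) = m*(m + (-1 + m)) = m*(-1 + 2*m))
N(-75) + Z(34) = -75*(-1 + 2*(-75)) + (-66 + 2*34) = -75*(-1 - 150) + (-66 + 68) = -75*(-151) + 2 = 11325 + 2 = 11327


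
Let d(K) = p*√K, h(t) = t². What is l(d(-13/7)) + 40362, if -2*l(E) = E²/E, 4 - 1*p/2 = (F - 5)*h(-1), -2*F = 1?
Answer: 40362 - 19*I*√91/14 ≈ 40362.0 - 12.946*I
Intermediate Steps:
F = -½ (F = -½*1 = -½ ≈ -0.50000)
p = 19 (p = 8 - 2*(-½ - 5)*(-1)² = 8 - (-11) = 8 - 2*(-11/2) = 8 + 11 = 19)
d(K) = 19*√K
l(E) = -E/2 (l(E) = -E²/(2*E) = -E/2)
l(d(-13/7)) + 40362 = -19*√(-13/7)/2 + 40362 = -19*I*√91/7/2 + 40362 = -19*I*√91/14 + 40362 = 40362 - 19*I*√91/14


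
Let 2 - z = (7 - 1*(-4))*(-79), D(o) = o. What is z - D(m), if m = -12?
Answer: 883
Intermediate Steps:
z = 871 (z = 2 - (7 - 1*(-4))*(-79) = 2 - (7 + 4)*(-79) = 2 - 11*(-79) = 2 - 1*(-869) = 2 + 869 = 871)
z - D(m) = 871 - 1*(-12) = 871 + 12 = 883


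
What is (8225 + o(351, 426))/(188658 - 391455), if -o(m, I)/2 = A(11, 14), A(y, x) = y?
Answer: -8203/202797 ≈ -0.040449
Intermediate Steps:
o(m, I) = -22 (o(m, I) = -2*11 = -22)
(8225 + o(351, 426))/(188658 - 391455) = (8225 - 22)/(188658 - 391455) = 8203/(-202797) = 8203*(-1/202797) = -8203/202797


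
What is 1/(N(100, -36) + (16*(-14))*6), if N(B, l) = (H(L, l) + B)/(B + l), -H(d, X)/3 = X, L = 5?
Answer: -4/5363 ≈ -0.00074585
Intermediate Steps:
H(d, X) = -3*X
N(B, l) = (B - 3*l)/(B + l) (N(B, l) = (-3*l + B)/(B + l) = (B - 3*l)/(B + l))
1/(N(100, -36) + (16*(-14))*6) = 1/((100 - 3*(-36))/(100 - 36) + (16*(-14))*6) = 1/((100 + 108)/64 - 224*6) = 1/((1/64)*208 - 1344) = 1/(13/4 - 1344) = 1/(-5363/4) = -4/5363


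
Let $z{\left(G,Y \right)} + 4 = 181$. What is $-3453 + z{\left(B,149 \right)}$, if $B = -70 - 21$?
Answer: $-3276$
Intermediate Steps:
$B = -91$ ($B = -70 - 21 = -91$)
$z{\left(G,Y \right)} = 177$ ($z{\left(G,Y \right)} = -4 + 181 = 177$)
$-3453 + z{\left(B,149 \right)} = -3453 + 177 = -3276$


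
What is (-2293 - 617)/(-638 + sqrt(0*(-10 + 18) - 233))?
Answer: 618860/135759 + 970*I*sqrt(233)/135759 ≈ 4.5585 + 0.10906*I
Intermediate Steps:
(-2293 - 617)/(-638 + sqrt(0*(-10 + 18) - 233)) = -2910/(-638 + sqrt(0*8 - 233)) = -2910/(-638 + sqrt(0 - 233)) = -2910/(-638 + sqrt(-233)) = -2910/(-638 + I*sqrt(233))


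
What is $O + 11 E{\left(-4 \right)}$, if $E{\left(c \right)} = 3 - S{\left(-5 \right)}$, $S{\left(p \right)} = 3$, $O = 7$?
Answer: $7$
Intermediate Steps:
$E{\left(c \right)} = 0$ ($E{\left(c \right)} = 3 - 3 = 0$)
$O + 11 E{\left(-4 \right)} = 7 + 11 \cdot 0 = 7 + 0 = 7$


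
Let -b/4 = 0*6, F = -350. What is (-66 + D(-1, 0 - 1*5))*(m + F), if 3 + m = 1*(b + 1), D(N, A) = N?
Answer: 23584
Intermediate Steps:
b = 0 (b = -0*6 = -4*0 = 0)
m = -2 (m = -3 + 1*(0 + 1) = -3 + 1*1 = -3 + 1 = -2)
(-66 + D(-1, 0 - 1*5))*(m + F) = (-66 - 1)*(-2 - 350) = -67*(-352) = 23584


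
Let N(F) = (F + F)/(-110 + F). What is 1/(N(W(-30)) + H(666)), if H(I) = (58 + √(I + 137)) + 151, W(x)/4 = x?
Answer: 111113/22913774 - 529*√803/22913774 ≈ 0.0041950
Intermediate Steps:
W(x) = 4*x
N(F) = 2*F/(-110 + F) (N(F) = (2*F)/(-110 + F) = 2*F/(-110 + F))
H(I) = 209 + √(137 + I) (H(I) = (58 + √(137 + I)) + 151 = 209 + √(137 + I))
1/(N(W(-30)) + H(666)) = 1/(2*(4*(-30))/(-110 + 4*(-30)) + (209 + √(137 + 666))) = 1/(2*(-120)/(-110 - 120) + (209 + √803)) = 1/(2*(-120)/(-230) + (209 + √803)) = 1/(2*(-120)*(-1/230) + (209 + √803)) = 1/(24/23 + (209 + √803)) = 1/(4831/23 + √803)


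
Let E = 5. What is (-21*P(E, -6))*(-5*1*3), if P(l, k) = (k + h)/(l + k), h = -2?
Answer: 2520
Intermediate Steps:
P(l, k) = (-2 + k)/(k + l) (P(l, k) = (k - 2)/(l + k) = (-2 + k)/(k + l))
(-21*P(E, -6))*(-5*1*3) = (-21*(-2 - 6)/(-6 + 5))*(-5*1*3) = (-21*(-8)/(-1))*(-5*3) = -(-21)*(-8)*(-15) = -21*8*(-15) = -168*(-15) = 2520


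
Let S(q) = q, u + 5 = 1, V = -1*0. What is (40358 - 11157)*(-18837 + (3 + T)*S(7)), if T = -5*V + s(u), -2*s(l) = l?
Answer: -549037202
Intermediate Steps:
V = 0
u = -4 (u = -5 + 1 = -4)
s(l) = -l/2
T = 2 (T = -5*0 - ½*(-4) = 0 + 2 = 2)
(40358 - 11157)*(-18837 + (3 + T)*S(7)) = (40358 - 11157)*(-18837 + (3 + 2)*7) = 29201*(-18837 + 5*7) = 29201*(-18837 + 35) = 29201*(-18802) = -549037202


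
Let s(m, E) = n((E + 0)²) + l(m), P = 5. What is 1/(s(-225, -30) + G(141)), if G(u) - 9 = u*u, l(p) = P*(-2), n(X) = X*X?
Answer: 1/829880 ≈ 1.2050e-6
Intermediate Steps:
n(X) = X²
l(p) = -10 (l(p) = 5*(-2) = -10)
G(u) = 9 + u² (G(u) = 9 + u*u = 9 + u²)
s(m, E) = -10 + E⁴ (s(m, E) = ((E + 0)²)² - 10 = (E²)² - 10 = E⁴ - 10 = -10 + E⁴)
1/(s(-225, -30) + G(141)) = 1/((-10 + (-30)⁴) + (9 + 141²)) = 1/((-10 + 810000) + (9 + 19881)) = 1/(809990 + 19890) = 1/829880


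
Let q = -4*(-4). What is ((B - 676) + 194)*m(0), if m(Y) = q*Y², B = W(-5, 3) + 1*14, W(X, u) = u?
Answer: 0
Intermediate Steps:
B = 17 (B = 3 + 1*14 = 3 + 14 = 17)
q = 16
m(Y) = 16*Y²
((B - 676) + 194)*m(0) = ((17 - 676) + 194)*(16*0²) = (-659 + 194)*(16*0) = -465*0 = 0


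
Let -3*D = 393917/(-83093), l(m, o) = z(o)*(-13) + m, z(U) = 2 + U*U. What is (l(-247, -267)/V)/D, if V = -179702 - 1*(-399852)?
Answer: -23108911137/8672082755 ≈ -2.6647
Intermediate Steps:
z(U) = 2 + U**2
l(m, o) = -26 + m - 13*o**2 (l(m, o) = (2 + o**2)*(-13) + m = (-26 - 13*o**2) + m = -26 + m - 13*o**2)
V = 220150 (V = -179702 + 399852 = 220150)
D = 393917/249279 (D = -393917/(3*(-83093)) = -393917*(-1)/(3*83093) = -1/3*(-393917/83093) = 393917/249279 ≈ 1.5802)
(l(-247, -267)/V)/D = ((-26 - 247 - 13*(-267)**2)/220150)/(393917/249279) = ((-26 - 247 - 13*71289)*(1/220150))*(249279/393917) = ((-26 - 247 - 926757)*(1/220150))*(249279/393917) = -927030*1/220150*(249279/393917) = -92703/22015*249279/393917 = -23108911137/8672082755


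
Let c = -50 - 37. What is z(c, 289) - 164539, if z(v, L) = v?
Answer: -164626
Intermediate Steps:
c = -87
z(c, 289) - 164539 = -87 - 164539 = -164626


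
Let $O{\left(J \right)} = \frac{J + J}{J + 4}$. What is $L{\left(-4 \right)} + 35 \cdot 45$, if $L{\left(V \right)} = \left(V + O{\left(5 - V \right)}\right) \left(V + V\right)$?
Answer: $\frac{20747}{13} \approx 1595.9$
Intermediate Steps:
$O{\left(J \right)} = \frac{2 J}{4 + J}$
$L{\left(V \right)} = 2 V \left(V + \frac{2 \left(5 - V\right)}{9 - V}\right)$ ($L{\left(V \right)} = \left(V + \frac{2 \left(5 - V\right)}{4 - \left(-5 + V\right)}\right) \left(V + V\right) = \left(V + \frac{2 \left(5 - V\right)}{9 - V}\right) 2 V = 2 V \left(V + \frac{2 \left(5 - V\right)}{9 - V}\right)$)
$L{\left(-4 \right)} + 35 \cdot 45 = 2 \left(-4\right) \frac{1}{-9 - 4} \left(-10 + \left(-4\right)^{2} - -28\right) + 35 \cdot 45 = 2 \left(-4\right) \frac{1}{-13} \left(-10 + 16 + 28\right) + 1575 = 2 \left(-4\right) \left(- \frac{1}{13}\right) 34 + 1575 = \frac{272}{13} + 1575 = \frac{20747}{13}$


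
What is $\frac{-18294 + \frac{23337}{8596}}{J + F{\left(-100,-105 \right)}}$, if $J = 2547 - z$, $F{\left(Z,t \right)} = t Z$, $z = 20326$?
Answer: $\frac{157231887}{62570284} \approx 2.5129$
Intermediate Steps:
$F{\left(Z,t \right)} = Z t$
$J = -17779$ ($J = 2547 - 20326 = -17779$)
$\frac{-18294 + \frac{23337}{8596}}{J + F{\left(-100,-105 \right)}} = \frac{-18294 + \frac{23337}{8596}}{-17779 - -10500} = \frac{-18294 + 23337 \cdot \frac{1}{8596}}{-17779 + 10500} = \frac{-18294 + \frac{23337}{8596}}{-7279} = \left(- \frac{157231887}{8596}\right) \left(- \frac{1}{7279}\right) = \frac{157231887}{62570284}$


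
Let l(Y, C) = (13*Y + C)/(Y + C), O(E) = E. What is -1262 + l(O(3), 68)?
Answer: -89495/71 ≈ -1260.5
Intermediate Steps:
l(Y, C) = (C + 13*Y)/(C + Y)
-1262 + l(O(3), 68) = -1262 + (68 + 13*3)/(68 + 3) = -1262 + (68 + 39)/71 = -1262 + (1/71)*107 = -1262 + 107/71 = -89495/71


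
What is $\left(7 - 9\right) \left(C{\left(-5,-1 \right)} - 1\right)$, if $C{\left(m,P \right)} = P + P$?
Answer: $6$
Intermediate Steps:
$C{\left(m,P \right)} = 2 P$
$\left(7 - 9\right) \left(C{\left(-5,-1 \right)} - 1\right) = \left(7 - 9\right) \left(2 \left(-1\right) - 1\right) = \left(7 - 9\right) \left(-2 - 1\right) = \left(7 - 9\right) \left(-3\right) = \left(-2\right) \left(-3\right) = 6$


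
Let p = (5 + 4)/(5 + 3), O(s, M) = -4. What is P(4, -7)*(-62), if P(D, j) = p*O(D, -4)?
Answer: 279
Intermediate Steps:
p = 9/8 ≈ 1.1250
P(D, j) = -9/2 (P(D, j) = (9/8)*(-4) = -9/2)
P(4, -7)*(-62) = -9/2*(-62) = 279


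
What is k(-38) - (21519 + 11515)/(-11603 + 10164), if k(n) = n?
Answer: -21648/1439 ≈ -15.044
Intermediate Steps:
k(-38) - (21519 + 11515)/(-11603 + 10164) = -38 - (21519 + 11515)/(-11603 + 10164) = -38 - 33034/(-1439) = -38 - 33034*(-1)/1439 = -38 - 1*(-33034/1439) = -38 + 33034/1439 = -21648/1439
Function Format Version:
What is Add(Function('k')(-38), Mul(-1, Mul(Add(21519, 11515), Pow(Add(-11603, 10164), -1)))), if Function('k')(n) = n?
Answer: Rational(-21648, 1439) ≈ -15.044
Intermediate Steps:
Add(Function('k')(-38), Mul(-1, Mul(Add(21519, 11515), Pow(Add(-11603, 10164), -1)))) = Add(-38, Mul(-1, Mul(Add(21519, 11515), Pow(Add(-11603, 10164), -1)))) = Add(-38, Mul(-1, Mul(33034, Pow(-1439, -1)))) = Add(-38, Mul(-1, Mul(33034, Rational(-1, 1439)))) = Add(-38, Mul(-1, Rational(-33034, 1439))) = Add(-38, Rational(33034, 1439)) = Rational(-21648, 1439)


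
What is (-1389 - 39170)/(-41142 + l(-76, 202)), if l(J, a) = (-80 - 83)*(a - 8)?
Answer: 40559/72764 ≈ 0.55740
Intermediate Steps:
l(J, a) = 1304 - 163*a (l(J, a) = -163*(-8 + a) = 1304 - 163*a)
(-1389 - 39170)/(-41142 + l(-76, 202)) = (-1389 - 39170)/(-41142 + (1304 - 163*202)) = -40559/(-41142 + (1304 - 32926)) = -40559/(-41142 - 31622) = -40559/(-72764) = -40559*(-1/72764) = 40559/72764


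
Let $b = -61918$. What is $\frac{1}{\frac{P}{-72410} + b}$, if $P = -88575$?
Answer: $- \frac{14482}{896678761} \approx -1.6151 \cdot 10^{-5}$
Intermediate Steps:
$\frac{1}{\frac{P}{-72410} + b} = \frac{1}{- \frac{88575}{-72410} - 61918} = \frac{1}{\left(-88575\right) \left(- \frac{1}{72410}\right) - 61918} = \frac{1}{\frac{17715}{14482} - 61918} = \frac{1}{- \frac{896678761}{14482}} = - \frac{14482}{896678761}$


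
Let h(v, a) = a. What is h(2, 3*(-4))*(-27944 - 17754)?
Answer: 548376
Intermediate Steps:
h(2, 3*(-4))*(-27944 - 17754) = (3*(-4))*(-27944 - 17754) = -12*(-45698) = 548376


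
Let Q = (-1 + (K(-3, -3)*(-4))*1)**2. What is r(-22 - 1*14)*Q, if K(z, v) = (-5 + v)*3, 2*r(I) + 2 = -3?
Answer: -45125/2 ≈ -22563.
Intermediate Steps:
r(I) = -5/2 (r(I) = -1 + (1/2)*(-3) = -1 - 3/2 = -5/2)
K(z, v) = -15 + 3*v
Q = 9025 (Q = (-1 + ((-15 + 3*(-3))*(-4))*1)**2 = (-1 + ((-15 - 9)*(-4))*1)**2 = (-1 - 24*(-4)*1)**2 = (-1 + 96*1)**2 = (-1 + 96)**2 = 95**2 = 9025)
r(-22 - 1*14)*Q = -5/2*9025 = -45125/2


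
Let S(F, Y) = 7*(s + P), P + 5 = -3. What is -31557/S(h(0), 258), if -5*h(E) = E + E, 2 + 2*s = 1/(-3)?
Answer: 189342/385 ≈ 491.80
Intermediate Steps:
P = -8 (P = -5 - 3 = -8)
s = -7/6 (s = -1 + (½)/(-3) = -1 + (½)*(-⅓) = -1 - ⅙ = -7/6 ≈ -1.1667)
h(E) = -2*E/5 (h(E) = -(E + E)/5 = -2*E/5)
S(F, Y) = -385/6 (S(F, Y) = 7*(-7/6 - 8) = 7*(-55/6) = -385/6)
-31557/S(h(0), 258) = -31557/(-385/6) = -31557*(-6/385) = 189342/385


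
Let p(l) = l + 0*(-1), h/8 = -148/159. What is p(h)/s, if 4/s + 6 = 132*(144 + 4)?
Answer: -1926960/53 ≈ -36358.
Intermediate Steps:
h = -1184/159 (h = 8*(-148/159) = -1184/159 ≈ -7.4465)
p(l) = l (p(l) = l + 0 = l)
s = 2/9765 (s = 4/(-6 + 132*(144 + 4)) = 4/(-6 + 132*148) = 4/(-6 + 19536) = 4/19530 = 4*(1/19530) = 2/9765 ≈ 0.00020481)
p(h)/s = -1184/(159*2/9765) = -1184/159*9765/2 = -1926960/53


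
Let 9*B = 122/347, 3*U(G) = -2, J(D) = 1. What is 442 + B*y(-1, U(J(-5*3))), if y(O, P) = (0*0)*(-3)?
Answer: 442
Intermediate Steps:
U(G) = -2/3 (U(G) = (1/3)*(-2) = -2/3)
y(O, P) = 0 (y(O, P) = 0*(-3) = 0)
B = 122/3123 (B = (122/347)/9 = (122*(1/347))/9 = (1/9)*(122/347) = 122/3123 ≈ 0.039065)
442 + B*y(-1, U(J(-5*3))) = 442 + (122/3123)*0 = 442 + 0 = 442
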